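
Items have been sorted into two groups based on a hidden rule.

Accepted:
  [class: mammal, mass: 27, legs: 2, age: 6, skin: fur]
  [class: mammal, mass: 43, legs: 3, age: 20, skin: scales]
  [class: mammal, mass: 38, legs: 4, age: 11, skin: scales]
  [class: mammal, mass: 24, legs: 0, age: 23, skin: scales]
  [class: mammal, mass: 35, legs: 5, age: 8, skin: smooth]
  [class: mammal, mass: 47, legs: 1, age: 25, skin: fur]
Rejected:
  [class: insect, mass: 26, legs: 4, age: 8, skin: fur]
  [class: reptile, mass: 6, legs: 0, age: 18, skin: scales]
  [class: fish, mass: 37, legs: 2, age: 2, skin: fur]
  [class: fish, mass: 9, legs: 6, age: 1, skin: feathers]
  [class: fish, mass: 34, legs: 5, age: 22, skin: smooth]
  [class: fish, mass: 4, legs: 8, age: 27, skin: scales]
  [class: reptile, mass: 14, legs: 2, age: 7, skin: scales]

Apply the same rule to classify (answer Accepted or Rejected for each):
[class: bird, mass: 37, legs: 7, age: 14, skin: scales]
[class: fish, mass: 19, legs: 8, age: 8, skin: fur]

The simplest hypothesis consistent with all the labels is: class is mammal.
[class: bird, mass: 37, legs: 7, age: 14, skin: scales]: class is bird — lacks this property, so Rejected.
[class: fish, mass: 19, legs: 8, age: 8, skin: fur]: class is fish — lacks this property, so Rejected.

Rejected, Rejected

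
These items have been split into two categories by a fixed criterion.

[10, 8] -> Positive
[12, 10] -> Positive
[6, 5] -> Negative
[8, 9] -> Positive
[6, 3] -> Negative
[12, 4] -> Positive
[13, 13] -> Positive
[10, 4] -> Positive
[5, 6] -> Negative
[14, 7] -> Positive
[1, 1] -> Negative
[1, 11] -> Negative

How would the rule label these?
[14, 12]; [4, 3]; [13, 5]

Positive, Negative, Positive

Rule: sum ≥ 14. This holds for each 'Positive' example and fails for each 'Negative' one.
[14, 12]: Positive (14+12 = 26). [4, 3]: Negative (4+3 = 7). [13, 5]: Positive (13+5 = 18).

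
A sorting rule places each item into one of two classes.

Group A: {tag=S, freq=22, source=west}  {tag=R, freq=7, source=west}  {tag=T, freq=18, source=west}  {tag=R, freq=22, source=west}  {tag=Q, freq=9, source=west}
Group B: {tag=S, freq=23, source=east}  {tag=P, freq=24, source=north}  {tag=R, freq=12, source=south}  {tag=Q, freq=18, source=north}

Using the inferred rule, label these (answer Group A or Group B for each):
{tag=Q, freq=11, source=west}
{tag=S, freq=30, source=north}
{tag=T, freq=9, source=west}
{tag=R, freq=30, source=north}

Group A, Group B, Group A, Group B

Comparing the two groups points to one rule — source is west.
{tag=Q, freq=11, source=west} → source is west → Group A. {tag=S, freq=30, source=north} → source is north → Group B. {tag=T, freq=9, source=west} → source is west → Group A. {tag=R, freq=30, source=north} → source is north → Group B.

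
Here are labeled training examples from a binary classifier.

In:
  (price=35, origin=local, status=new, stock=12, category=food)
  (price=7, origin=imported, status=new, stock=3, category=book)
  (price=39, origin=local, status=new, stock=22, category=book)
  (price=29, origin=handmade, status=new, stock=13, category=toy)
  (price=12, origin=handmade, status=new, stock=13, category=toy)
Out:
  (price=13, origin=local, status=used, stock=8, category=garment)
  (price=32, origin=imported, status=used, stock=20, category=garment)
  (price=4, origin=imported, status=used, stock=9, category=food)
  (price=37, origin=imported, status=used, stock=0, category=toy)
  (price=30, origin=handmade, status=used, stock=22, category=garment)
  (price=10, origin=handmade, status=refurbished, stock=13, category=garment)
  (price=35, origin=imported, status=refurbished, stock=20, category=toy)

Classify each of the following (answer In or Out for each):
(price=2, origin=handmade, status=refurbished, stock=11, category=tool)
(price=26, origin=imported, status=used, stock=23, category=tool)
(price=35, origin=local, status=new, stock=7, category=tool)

Rule: status is new. This holds for each 'In' example and fails for each 'Out' one.
(price=2, origin=handmade, status=refurbished, stock=11, category=tool) → status is refurbished → Out. (price=26, origin=imported, status=used, stock=23, category=tool) → status is used → Out. (price=35, origin=local, status=new, stock=7, category=tool) → status is new → In.

Out, Out, In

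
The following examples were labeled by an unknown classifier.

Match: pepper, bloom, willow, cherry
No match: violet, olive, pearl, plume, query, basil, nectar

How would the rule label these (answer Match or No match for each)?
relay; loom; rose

The classifier is using: has a double letter.
relay: no doubled letter, does not satisfy this → No match. loom: 'oo' doubled, qualifies → Match. rose: no doubled letter, does not satisfy this → No match.

No match, Match, No match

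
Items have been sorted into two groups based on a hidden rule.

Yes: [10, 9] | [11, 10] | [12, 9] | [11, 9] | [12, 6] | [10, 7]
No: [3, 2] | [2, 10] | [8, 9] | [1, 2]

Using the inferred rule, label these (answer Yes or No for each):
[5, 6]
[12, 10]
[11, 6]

No, Yes, Yes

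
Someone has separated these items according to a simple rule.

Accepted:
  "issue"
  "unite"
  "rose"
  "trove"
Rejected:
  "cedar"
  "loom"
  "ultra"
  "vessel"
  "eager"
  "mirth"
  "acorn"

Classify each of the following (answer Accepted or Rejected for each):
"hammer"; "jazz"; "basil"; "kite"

Rejected, Rejected, Rejected, Accepted

Every 'Accepted' example satisfies: ends with 'e'. None of the 'Rejected' examples do.
Rejected: "hammer", since ends with 'r'.
Rejected: "jazz", since ends with 'z'.
Rejected: "basil", since ends with 'l'.
Accepted: "kite", since ends with 'e'.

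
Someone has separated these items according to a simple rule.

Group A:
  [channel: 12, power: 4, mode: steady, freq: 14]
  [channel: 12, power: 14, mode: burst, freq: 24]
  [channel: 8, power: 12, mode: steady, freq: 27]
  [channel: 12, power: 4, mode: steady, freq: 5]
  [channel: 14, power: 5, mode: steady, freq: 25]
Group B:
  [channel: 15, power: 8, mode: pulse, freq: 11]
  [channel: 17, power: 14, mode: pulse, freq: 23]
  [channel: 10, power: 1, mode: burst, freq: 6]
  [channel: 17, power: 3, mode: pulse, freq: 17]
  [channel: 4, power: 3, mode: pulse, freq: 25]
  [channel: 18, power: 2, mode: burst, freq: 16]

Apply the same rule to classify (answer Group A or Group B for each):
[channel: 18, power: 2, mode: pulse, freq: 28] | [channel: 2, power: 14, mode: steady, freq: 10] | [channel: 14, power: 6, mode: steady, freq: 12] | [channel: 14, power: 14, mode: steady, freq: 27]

Group B, Group A, Group A, Group A

The distinguishing property — channel ≤ 14 AND power ≥ 4 — holds for all the 'Group A' cases and none of the 'Group B' cases.
[channel: 18, power: 2, mode: pulse, freq: 28]: Group B (channel = 18, power = 2).
[channel: 2, power: 14, mode: steady, freq: 10]: Group A (channel = 2, power = 14).
[channel: 14, power: 6, mode: steady, freq: 12]: Group A (channel = 14, power = 6).
[channel: 14, power: 14, mode: steady, freq: 27]: Group A (channel = 14, power = 14).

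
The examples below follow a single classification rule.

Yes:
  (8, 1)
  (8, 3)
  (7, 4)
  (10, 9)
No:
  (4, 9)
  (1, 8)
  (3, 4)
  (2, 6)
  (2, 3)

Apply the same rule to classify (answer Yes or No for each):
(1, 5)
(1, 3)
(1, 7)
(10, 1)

No, No, No, Yes

'Yes' ⟺ first > second.
(1, 5) → 1 < 5 → No.
(1, 3) → 1 < 3 → No.
(1, 7) → 1 < 7 → No.
(10, 1) → 10 > 1 → Yes.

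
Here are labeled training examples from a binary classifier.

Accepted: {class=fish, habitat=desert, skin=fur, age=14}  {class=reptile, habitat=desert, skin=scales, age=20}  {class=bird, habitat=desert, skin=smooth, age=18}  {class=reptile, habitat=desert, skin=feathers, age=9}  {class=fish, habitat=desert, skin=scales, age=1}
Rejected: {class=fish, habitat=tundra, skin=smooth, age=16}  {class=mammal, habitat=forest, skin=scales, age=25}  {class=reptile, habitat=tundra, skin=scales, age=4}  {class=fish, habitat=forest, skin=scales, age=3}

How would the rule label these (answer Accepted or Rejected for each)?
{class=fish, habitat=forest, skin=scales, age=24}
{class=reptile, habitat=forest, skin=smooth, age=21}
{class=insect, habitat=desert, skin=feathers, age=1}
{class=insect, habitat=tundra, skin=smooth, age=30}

The common property of the 'Accepted' items is: habitat is desert. No 'Rejected' item has it.
{class=fish, habitat=forest, skin=scales, age=24} → habitat is forest → Rejected.
{class=reptile, habitat=forest, skin=smooth, age=21} → habitat is forest → Rejected.
{class=insect, habitat=desert, skin=feathers, age=1} → habitat is desert → Accepted.
{class=insect, habitat=tundra, skin=smooth, age=30} → habitat is tundra → Rejected.

Rejected, Rejected, Accepted, Rejected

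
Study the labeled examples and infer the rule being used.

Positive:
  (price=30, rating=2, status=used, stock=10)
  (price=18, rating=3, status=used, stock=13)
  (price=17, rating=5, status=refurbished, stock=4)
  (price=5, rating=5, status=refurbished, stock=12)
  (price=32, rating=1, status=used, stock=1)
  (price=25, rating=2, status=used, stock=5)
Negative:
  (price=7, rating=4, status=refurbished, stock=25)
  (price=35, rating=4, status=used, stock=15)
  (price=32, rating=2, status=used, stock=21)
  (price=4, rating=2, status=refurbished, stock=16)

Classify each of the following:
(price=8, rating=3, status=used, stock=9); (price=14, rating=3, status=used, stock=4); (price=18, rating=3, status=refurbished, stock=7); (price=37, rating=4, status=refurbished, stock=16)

Positive, Positive, Positive, Negative

The common property of the 'Positive' items is: stock ≤ 13. No 'Negative' item has it.
(price=8, rating=3, status=used, stock=9) — stock = 9, hence Positive. (price=14, rating=3, status=used, stock=4) — stock = 4, hence Positive. (price=18, rating=3, status=refurbished, stock=7) — stock = 7, hence Positive. (price=37, rating=4, status=refurbished, stock=16) — stock = 16, hence Negative.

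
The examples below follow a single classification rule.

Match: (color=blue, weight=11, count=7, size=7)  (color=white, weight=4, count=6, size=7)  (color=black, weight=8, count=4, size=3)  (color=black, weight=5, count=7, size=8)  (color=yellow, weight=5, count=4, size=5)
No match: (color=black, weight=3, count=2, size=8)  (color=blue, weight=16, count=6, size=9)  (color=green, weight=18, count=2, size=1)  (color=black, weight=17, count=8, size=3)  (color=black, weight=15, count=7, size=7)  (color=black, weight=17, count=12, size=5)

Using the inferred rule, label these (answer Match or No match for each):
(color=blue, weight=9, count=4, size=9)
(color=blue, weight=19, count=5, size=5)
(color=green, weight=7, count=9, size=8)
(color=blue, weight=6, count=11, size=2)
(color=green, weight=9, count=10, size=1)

Match, No match, Match, Match, Match

The common property of the 'Match' items is: weight ≤ 11 AND count ≥ 4. No 'No match' item has it.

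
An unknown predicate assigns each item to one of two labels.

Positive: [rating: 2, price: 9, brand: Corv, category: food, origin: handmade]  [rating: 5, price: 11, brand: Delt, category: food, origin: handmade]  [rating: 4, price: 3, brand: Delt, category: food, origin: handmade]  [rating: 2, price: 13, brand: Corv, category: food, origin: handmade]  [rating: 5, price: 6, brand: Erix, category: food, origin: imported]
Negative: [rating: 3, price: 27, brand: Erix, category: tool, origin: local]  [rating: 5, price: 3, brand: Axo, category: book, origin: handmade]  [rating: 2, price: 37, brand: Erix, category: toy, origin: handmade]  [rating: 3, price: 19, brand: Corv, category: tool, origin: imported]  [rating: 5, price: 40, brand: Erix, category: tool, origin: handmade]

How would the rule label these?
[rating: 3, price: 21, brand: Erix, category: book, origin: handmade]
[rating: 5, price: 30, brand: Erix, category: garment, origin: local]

The classifier is using: category is food.

Negative, Negative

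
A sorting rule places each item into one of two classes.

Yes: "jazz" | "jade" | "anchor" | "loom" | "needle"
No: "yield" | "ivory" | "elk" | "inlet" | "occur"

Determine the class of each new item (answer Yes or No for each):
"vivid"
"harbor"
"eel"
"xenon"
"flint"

No, Yes, No, No, No

All 'Yes' examples share one property — even length — and every 'No' example lacks it.
"vivid" — length 5, hence No. "harbor" — length 6, hence Yes. "eel" — length 3, hence No. "xenon" — length 5, hence No. "flint" — length 5, hence No.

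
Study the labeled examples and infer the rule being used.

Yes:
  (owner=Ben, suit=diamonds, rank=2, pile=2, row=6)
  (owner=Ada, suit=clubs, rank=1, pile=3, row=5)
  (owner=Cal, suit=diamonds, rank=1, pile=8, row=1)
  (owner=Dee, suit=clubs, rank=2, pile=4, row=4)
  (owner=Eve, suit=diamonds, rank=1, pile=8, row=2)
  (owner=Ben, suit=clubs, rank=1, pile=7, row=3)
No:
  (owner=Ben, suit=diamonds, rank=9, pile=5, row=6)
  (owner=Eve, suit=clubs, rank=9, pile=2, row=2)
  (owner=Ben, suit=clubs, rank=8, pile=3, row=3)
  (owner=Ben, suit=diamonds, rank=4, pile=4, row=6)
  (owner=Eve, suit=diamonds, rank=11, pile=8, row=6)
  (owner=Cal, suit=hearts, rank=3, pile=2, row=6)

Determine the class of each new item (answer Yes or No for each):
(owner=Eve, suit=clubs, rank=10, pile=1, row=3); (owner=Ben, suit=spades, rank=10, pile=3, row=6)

No, No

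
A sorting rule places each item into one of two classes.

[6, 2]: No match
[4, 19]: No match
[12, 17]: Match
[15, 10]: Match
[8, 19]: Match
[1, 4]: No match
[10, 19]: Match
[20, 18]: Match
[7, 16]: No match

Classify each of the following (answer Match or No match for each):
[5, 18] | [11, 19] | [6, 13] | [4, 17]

No match, Match, No match, No match

'Match' ⟺ sum ≥ 25.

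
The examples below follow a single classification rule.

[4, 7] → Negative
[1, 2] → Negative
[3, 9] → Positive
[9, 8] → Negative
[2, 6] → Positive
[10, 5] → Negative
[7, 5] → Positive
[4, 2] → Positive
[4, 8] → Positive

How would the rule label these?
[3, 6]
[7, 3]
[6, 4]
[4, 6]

The classifier is using: sum is even.
[3, 6]: 3+6 = 9 — does not pass, so Negative.
[7, 3]: 7+3 = 10 — meets the rule, so Positive.
[6, 4]: 6+4 = 10 — meets the rule, so Positive.
[4, 6]: 4+6 = 10 — meets the rule, so Positive.

Negative, Positive, Positive, Positive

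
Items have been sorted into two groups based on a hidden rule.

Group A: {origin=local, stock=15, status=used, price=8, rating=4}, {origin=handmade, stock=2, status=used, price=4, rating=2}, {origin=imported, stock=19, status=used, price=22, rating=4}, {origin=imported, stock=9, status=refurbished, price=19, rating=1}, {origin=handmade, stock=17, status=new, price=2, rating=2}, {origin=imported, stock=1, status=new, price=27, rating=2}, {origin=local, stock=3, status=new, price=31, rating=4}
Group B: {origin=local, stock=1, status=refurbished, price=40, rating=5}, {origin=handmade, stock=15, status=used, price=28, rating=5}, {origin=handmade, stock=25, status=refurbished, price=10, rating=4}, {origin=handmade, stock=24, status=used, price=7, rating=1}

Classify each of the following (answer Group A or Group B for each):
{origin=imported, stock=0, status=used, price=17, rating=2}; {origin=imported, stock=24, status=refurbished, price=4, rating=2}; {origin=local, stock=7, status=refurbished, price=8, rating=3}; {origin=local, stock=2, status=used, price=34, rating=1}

Group A, Group B, Group A, Group A

The classifier is using: stock ≤ 19 AND rating ≤ 4.
{origin=imported, stock=0, status=used, price=17, rating=2} — stock = 0, rating = 2, hence Group A. {origin=imported, stock=24, status=refurbished, price=4, rating=2} — stock = 24, rating = 2, hence Group B. {origin=local, stock=7, status=refurbished, price=8, rating=3} — stock = 7, rating = 3, hence Group A. {origin=local, stock=2, status=used, price=34, rating=1} — stock = 2, rating = 1, hence Group A.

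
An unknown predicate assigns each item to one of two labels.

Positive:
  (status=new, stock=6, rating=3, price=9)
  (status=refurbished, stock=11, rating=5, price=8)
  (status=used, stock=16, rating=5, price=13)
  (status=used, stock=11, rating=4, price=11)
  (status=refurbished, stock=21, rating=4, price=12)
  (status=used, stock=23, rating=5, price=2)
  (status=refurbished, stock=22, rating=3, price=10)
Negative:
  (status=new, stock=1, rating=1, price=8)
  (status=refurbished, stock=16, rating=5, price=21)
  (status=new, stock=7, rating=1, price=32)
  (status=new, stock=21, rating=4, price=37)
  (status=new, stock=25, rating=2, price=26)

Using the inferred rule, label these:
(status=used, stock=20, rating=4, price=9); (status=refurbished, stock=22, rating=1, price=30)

All 'Positive' examples share one property — stock ≥ 6 AND price ≤ 13 — and every 'Negative' example lacks it.
(status=used, stock=20, rating=4, price=9): Positive (stock = 20, price = 9).
(status=refurbished, stock=22, rating=1, price=30): Negative (stock = 22, price = 30).

Positive, Negative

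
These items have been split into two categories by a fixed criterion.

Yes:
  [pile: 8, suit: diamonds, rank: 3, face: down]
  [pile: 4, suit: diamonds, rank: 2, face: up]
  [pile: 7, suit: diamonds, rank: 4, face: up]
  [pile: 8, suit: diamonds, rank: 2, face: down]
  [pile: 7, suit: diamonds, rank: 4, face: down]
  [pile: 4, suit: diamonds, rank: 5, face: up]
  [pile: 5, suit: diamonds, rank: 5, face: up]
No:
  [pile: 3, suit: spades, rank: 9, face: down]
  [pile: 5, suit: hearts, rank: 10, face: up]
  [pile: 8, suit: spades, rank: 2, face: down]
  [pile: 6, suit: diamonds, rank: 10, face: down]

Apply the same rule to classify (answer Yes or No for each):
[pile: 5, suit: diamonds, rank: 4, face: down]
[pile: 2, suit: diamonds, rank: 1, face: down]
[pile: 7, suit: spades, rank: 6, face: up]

Yes, Yes, No

The classifier is using: suit is diamonds AND rank ≤ 5.
[pile: 5, suit: diamonds, rank: 4, face: down]: suit is diamonds, rank = 4 — meets the rule, so Yes.
[pile: 2, suit: diamonds, rank: 1, face: down]: suit is diamonds, rank = 1 — meets the rule, so Yes.
[pile: 7, suit: spades, rank: 6, face: up]: suit is spades, rank = 6 — does not fit, so No.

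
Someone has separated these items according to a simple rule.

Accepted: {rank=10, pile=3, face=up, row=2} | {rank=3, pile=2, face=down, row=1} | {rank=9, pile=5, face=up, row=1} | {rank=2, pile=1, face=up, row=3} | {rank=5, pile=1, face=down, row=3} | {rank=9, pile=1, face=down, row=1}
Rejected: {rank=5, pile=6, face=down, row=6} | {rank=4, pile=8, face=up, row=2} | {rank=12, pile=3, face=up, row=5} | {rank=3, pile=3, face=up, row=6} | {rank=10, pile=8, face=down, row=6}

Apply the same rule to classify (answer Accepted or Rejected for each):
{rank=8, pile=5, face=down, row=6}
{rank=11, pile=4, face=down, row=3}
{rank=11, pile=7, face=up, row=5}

Rejected, Accepted, Rejected

One predicate separates the groups cleanly: row ≤ 3 AND pile ≤ 5.
{rank=8, pile=5, face=down, row=6}: row = 6, pile = 5 — fails this test, so Rejected. {rank=11, pile=4, face=down, row=3}: row = 3, pile = 4 — satisfies this, so Accepted. {rank=11, pile=7, face=up, row=5}: row = 5, pile = 7 — fails this test, so Rejected.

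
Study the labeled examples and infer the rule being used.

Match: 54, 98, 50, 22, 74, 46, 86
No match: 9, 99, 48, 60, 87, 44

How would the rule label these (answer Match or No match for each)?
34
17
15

Match, No match, No match

Every 'Match' example satisfies: ≡ 2 (mod 4). None of the 'No match' examples do.
34 → 34 mod 4 = 2 → Match.
17 → 17 mod 4 = 1 → No match.
15 → 15 mod 4 = 3 → No match.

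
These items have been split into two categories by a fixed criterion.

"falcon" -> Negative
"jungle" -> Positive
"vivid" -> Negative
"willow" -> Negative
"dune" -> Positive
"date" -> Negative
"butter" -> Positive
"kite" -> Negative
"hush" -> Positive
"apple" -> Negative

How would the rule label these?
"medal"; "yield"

Negative, Negative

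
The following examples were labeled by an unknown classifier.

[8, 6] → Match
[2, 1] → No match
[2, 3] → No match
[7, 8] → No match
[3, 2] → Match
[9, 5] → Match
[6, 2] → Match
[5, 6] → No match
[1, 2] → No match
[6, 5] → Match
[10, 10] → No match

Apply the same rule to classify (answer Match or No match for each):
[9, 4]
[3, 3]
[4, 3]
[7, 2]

One predicate separates the groups cleanly: first > second AND sum ≥ 5.
[9, 4]: 9 > 4, 9+4 = 13, meets the rule → Match. [3, 3]: 3 = 3, 3+3 = 6, fails the rule → No match. [4, 3]: 4 > 3, 4+3 = 7, meets the rule → Match. [7, 2]: 7 > 2, 7+2 = 9, meets the rule → Match.

Match, No match, Match, Match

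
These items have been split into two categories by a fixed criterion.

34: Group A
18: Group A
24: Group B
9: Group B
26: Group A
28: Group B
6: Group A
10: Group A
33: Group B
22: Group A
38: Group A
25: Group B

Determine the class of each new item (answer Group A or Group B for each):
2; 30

Group A, Group A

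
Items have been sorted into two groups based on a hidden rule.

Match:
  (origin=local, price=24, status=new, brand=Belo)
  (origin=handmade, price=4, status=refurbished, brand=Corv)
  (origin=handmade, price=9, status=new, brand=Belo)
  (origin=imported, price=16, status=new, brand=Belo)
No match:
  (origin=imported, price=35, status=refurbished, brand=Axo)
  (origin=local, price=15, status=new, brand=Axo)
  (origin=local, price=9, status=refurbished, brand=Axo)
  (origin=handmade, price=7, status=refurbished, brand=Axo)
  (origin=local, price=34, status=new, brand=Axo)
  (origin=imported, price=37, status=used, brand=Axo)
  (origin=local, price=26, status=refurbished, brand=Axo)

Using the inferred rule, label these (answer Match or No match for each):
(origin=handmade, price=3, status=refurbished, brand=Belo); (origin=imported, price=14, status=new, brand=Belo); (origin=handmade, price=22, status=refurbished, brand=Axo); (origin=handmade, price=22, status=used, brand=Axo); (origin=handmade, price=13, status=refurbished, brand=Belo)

Match, Match, No match, No match, Match

The simplest hypothesis consistent with all the labels is: brand is not Axo.
(origin=handmade, price=3, status=refurbished, brand=Belo): brand is Belo — fits, so Match. (origin=imported, price=14, status=new, brand=Belo): brand is Belo — fits, so Match. (origin=handmade, price=22, status=refurbished, brand=Axo): brand is Axo — does not satisfy this, so No match. (origin=handmade, price=22, status=used, brand=Axo): brand is Axo — does not satisfy this, so No match. (origin=handmade, price=13, status=refurbished, brand=Belo): brand is Belo — fits, so Match.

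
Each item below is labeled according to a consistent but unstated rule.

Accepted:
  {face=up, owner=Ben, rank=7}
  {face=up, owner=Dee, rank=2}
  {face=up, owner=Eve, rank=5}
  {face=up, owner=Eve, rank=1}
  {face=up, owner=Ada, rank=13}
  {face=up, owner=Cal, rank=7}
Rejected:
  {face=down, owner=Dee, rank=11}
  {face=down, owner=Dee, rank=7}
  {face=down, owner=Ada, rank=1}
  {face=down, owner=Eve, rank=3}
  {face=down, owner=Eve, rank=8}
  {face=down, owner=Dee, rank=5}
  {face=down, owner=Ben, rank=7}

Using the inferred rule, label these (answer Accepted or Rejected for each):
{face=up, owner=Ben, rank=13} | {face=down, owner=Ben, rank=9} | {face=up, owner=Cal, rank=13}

The classifier is using: face is up.

Accepted, Rejected, Accepted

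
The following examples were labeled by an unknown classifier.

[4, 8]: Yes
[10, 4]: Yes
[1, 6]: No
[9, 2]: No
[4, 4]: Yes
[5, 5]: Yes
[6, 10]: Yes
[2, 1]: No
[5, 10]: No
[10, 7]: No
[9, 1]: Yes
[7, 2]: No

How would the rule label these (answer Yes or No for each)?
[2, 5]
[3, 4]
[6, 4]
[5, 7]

No, No, Yes, Yes

Rule: sum is even. This holds for each 'Yes' example and fails for each 'No' one.
[2, 5]: 2+5 = 7 — does not pass, so No.
[3, 4]: 3+4 = 7 — does not pass, so No.
[6, 4]: 6+4 = 10 — matches, so Yes.
[5, 7]: 5+7 = 12 — matches, so Yes.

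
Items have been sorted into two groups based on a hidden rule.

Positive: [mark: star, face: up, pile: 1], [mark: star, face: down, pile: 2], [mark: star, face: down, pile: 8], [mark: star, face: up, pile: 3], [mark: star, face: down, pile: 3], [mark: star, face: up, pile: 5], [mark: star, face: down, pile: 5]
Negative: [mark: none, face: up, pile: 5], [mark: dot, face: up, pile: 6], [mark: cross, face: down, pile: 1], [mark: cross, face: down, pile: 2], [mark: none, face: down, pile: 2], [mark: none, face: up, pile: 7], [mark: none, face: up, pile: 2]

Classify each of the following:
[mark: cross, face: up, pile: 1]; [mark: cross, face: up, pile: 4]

Negative, Negative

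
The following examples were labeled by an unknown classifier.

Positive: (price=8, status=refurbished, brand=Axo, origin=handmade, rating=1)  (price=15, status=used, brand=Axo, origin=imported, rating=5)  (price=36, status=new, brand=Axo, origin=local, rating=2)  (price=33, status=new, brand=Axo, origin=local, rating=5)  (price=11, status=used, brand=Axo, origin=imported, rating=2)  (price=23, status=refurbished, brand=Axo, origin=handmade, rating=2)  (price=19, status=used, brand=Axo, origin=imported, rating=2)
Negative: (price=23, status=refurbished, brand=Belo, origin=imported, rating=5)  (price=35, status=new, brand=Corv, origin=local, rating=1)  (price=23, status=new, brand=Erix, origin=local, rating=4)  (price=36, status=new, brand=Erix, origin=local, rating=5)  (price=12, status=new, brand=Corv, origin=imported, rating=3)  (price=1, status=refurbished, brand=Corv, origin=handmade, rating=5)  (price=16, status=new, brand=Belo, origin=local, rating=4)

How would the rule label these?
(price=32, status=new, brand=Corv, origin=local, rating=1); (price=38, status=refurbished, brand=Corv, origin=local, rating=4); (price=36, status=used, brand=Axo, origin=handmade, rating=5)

The simplest hypothesis consistent with all the labels is: brand is Axo.
(price=32, status=new, brand=Corv, origin=local, rating=1): brand is Corv, lacks this property → Negative.
(price=38, status=refurbished, brand=Corv, origin=local, rating=4): brand is Corv, lacks this property → Negative.
(price=36, status=used, brand=Axo, origin=handmade, rating=5): brand is Axo, has this property → Positive.

Negative, Negative, Positive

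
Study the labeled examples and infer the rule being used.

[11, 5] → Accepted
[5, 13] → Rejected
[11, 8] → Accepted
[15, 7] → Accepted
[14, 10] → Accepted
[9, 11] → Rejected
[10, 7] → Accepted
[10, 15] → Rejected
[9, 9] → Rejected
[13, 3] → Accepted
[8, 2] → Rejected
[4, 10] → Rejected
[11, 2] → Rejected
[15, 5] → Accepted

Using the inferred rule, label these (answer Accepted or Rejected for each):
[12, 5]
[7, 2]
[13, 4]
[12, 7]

Accepted, Rejected, Accepted, Accepted

'Accepted' ⟺ first > second AND sum ≥ 14.
[12, 5]: Accepted (12 > 5, 12+5 = 17).
[7, 2]: Rejected (7 > 2, 7+2 = 9).
[13, 4]: Accepted (13 > 4, 13+4 = 17).
[12, 7]: Accepted (12 > 7, 12+7 = 19).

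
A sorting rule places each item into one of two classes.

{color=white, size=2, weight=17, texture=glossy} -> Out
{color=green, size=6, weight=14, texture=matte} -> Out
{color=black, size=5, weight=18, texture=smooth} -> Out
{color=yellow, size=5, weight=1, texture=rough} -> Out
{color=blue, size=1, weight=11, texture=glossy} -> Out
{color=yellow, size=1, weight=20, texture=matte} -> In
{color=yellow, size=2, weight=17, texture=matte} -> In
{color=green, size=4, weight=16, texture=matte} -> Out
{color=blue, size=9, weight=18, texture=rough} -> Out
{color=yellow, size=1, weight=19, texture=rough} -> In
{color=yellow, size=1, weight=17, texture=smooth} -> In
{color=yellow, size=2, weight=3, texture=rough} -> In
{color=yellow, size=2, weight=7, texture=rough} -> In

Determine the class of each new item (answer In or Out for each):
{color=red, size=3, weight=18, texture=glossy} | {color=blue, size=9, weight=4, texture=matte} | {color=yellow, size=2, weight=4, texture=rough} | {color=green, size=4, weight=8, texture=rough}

The simplest hypothesis consistent with all the labels is: color is yellow AND size ≤ 2.
{color=red, size=3, weight=18, texture=glossy} — color is red, size = 3, hence Out.
{color=blue, size=9, weight=4, texture=matte} — color is blue, size = 9, hence Out.
{color=yellow, size=2, weight=4, texture=rough} — color is yellow, size = 2, hence In.
{color=green, size=4, weight=8, texture=rough} — color is green, size = 4, hence Out.

Out, Out, In, Out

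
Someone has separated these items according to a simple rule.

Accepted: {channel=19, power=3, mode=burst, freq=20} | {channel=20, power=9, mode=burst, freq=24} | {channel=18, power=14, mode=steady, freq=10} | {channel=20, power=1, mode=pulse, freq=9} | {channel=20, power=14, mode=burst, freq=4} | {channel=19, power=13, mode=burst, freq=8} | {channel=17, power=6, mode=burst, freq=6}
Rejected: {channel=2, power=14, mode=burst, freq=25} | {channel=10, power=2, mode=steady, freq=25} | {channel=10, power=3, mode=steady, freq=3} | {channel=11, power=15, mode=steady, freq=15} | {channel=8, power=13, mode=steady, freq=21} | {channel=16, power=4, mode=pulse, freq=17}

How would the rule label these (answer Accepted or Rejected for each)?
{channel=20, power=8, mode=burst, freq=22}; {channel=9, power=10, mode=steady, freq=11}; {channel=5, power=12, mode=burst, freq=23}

Accepted, Rejected, Rejected

The simplest hypothesis consistent with all the labels is: channel ≥ 17.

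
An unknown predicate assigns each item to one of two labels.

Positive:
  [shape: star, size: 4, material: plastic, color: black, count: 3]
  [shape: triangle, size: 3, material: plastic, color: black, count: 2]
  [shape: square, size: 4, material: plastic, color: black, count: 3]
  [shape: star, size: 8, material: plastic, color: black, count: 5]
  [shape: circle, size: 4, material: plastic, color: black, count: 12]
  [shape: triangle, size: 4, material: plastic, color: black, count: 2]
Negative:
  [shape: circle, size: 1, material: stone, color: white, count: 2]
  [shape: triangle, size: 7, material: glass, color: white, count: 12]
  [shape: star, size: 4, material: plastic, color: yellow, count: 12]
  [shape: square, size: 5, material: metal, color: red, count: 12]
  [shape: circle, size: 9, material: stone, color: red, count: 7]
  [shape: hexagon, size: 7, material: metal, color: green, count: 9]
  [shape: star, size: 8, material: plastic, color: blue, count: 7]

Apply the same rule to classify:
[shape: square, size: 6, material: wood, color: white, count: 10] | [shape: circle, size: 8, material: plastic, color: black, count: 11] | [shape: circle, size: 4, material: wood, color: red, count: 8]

Negative, Positive, Negative

'Positive' ⟺ color is black.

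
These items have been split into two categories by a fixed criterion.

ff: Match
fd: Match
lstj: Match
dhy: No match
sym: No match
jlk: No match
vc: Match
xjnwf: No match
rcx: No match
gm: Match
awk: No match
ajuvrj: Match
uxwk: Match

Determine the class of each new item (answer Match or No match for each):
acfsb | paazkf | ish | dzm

No match, Match, No match, No match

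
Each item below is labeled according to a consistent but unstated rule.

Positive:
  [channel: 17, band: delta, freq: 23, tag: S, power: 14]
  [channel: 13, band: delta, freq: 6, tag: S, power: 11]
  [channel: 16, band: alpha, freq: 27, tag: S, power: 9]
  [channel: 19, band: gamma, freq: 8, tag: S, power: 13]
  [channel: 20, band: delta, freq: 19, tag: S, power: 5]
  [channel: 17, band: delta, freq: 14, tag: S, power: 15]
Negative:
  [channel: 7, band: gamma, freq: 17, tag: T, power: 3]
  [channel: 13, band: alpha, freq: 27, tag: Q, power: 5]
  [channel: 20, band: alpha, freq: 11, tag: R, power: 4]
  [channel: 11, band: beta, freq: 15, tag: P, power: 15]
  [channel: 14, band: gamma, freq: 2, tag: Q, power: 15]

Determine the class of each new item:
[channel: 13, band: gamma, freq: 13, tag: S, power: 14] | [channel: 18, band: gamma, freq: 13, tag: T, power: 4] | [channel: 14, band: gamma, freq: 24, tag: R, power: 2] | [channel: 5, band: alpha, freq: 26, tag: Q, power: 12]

A rule that fits every label: tag is S — true of each 'Positive' example, false of each 'Negative' one.
[channel: 13, band: gamma, freq: 13, tag: S, power: 14]: Positive (tag is S). [channel: 18, band: gamma, freq: 13, tag: T, power: 4]: Negative (tag is T). [channel: 14, band: gamma, freq: 24, tag: R, power: 2]: Negative (tag is R). [channel: 5, band: alpha, freq: 26, tag: Q, power: 12]: Negative (tag is Q).

Positive, Negative, Negative, Negative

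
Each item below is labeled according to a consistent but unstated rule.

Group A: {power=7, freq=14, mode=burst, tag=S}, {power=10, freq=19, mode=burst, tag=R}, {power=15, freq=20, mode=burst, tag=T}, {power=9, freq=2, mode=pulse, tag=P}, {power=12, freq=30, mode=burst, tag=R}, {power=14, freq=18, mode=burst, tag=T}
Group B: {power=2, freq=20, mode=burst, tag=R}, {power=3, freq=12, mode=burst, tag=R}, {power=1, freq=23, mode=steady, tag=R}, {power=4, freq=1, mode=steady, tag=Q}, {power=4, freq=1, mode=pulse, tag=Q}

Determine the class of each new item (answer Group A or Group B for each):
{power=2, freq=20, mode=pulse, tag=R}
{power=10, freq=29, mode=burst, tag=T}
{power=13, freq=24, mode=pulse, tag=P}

The distinguishing property — power ≥ 7 — holds for all the 'Group A' cases and none of the 'Group B' cases.
{power=2, freq=20, mode=pulse, tag=R}: Group B (power = 2). {power=10, freq=29, mode=burst, tag=T}: Group A (power = 10). {power=13, freq=24, mode=pulse, tag=P}: Group A (power = 13).

Group B, Group A, Group A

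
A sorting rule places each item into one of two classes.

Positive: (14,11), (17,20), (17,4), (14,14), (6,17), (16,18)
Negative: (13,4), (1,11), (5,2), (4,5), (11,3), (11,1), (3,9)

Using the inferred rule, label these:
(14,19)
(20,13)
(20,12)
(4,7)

Positive, Positive, Positive, Negative

Every 'Positive' example satisfies: sum ≥ 21. None of the 'Negative' examples do.
(14,19): Positive (14+19 = 33). (20,13): Positive (20+13 = 33). (20,12): Positive (20+12 = 32). (4,7): Negative (4+7 = 11).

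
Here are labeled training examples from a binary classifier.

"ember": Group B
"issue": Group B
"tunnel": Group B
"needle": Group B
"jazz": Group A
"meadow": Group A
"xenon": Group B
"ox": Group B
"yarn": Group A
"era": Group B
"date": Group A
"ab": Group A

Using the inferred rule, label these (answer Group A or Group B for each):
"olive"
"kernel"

Group B, Group B

The pattern is that an item is 'Group A' exactly when: even length AND contains 'a'.
"olive" — length 5, no 'a', hence Group B.
"kernel" — length 6, no 'a', hence Group B.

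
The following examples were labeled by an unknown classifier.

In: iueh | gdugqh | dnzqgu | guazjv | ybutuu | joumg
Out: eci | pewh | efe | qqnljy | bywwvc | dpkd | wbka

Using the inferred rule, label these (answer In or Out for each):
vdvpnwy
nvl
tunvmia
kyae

Out, Out, In, Out

The classifier is using: contains 'u'.
vdvpnwy — no 'u', hence Out.
nvl — no 'u', hence Out.
tunvmia — has 'u', hence In.
kyae — no 'u', hence Out.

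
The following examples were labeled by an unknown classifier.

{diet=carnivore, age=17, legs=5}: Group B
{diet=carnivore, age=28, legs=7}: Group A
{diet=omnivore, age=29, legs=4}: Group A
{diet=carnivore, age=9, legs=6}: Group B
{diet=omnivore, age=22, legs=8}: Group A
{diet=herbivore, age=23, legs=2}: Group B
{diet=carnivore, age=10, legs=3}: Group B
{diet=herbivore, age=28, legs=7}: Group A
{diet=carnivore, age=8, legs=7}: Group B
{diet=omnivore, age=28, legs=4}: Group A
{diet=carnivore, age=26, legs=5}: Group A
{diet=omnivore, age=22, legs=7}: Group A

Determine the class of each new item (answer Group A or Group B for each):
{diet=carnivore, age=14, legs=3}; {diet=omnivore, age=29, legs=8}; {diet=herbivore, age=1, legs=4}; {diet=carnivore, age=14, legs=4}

Group B, Group A, Group B, Group B

All 'Group A' examples share one property — legs ≥ 3 AND age ≥ 22 — and every 'Group B' example lacks it.
{diet=carnivore, age=14, legs=3} — legs = 3, age = 14, hence Group B. {diet=omnivore, age=29, legs=8} — legs = 8, age = 29, hence Group A. {diet=herbivore, age=1, legs=4} — legs = 4, age = 1, hence Group B. {diet=carnivore, age=14, legs=4} — legs = 4, age = 14, hence Group B.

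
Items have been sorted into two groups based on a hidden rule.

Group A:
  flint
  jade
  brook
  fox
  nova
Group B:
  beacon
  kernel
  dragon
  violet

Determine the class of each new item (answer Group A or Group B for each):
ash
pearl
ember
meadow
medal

Group A, Group A, Group A, Group B, Group A

The pattern is that an item is 'Group A' exactly when: length ≤ 5.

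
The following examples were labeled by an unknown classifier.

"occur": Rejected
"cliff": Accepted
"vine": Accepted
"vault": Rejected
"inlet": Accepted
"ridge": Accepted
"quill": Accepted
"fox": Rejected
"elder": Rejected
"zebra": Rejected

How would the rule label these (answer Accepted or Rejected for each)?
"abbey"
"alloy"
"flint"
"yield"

Comparing the two groups points to one rule — contains 'i'.
"abbey": Rejected (no 'i'). "alloy": Rejected (no 'i'). "flint": Accepted (has 'i'). "yield": Accepted (has 'i').

Rejected, Rejected, Accepted, Accepted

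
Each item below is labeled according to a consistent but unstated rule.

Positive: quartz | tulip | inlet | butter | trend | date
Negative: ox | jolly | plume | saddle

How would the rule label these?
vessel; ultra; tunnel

Negative, Positive, Positive

Comparing the two groups points to one rule — contains 't'.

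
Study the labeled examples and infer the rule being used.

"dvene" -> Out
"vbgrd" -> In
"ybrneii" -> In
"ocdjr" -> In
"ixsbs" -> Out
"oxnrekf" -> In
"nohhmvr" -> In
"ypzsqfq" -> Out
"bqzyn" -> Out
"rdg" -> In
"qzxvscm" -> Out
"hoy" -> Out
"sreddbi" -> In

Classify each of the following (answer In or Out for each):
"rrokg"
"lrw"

One predicate separates the groups cleanly: contains 'r'.
"rrokg" → has 'r' → In.
"lrw" → has 'r' → In.

In, In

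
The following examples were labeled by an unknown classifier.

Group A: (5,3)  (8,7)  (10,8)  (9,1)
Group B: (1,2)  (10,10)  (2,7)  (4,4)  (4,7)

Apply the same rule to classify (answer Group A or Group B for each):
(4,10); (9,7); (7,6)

Checking candidate rules against both groups, what survives is: first > second.
(4,10): Group B (4 < 10).
(9,7): Group A (9 > 7).
(7,6): Group A (7 > 6).

Group B, Group A, Group A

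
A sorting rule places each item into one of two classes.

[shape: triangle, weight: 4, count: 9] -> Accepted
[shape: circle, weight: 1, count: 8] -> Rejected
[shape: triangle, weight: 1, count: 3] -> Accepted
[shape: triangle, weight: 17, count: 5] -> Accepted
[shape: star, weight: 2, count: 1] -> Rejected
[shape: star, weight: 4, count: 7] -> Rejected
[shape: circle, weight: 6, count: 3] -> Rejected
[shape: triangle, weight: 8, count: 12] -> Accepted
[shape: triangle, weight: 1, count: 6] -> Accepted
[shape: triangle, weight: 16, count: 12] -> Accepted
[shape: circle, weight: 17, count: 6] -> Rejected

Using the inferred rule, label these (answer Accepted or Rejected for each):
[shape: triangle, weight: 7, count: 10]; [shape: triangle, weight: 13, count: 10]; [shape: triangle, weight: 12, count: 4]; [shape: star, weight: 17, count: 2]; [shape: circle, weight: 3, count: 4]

Accepted, Accepted, Accepted, Rejected, Rejected

'Accepted' ⟺ shape is triangle.
[shape: triangle, weight: 7, count: 10]: Accepted (shape is triangle). [shape: triangle, weight: 13, count: 10]: Accepted (shape is triangle). [shape: triangle, weight: 12, count: 4]: Accepted (shape is triangle). [shape: star, weight: 17, count: 2]: Rejected (shape is star). [shape: circle, weight: 3, count: 4]: Rejected (shape is circle).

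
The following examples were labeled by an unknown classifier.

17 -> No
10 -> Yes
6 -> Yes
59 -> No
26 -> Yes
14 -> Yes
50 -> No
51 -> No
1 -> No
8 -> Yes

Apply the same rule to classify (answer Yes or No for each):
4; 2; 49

Yes, Yes, No

The rule appears to be: even AND at most 26.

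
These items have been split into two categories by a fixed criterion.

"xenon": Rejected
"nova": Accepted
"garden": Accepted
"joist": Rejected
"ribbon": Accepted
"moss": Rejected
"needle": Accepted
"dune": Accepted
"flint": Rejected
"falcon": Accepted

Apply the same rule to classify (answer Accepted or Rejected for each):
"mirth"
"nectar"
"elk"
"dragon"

Rejected, Accepted, Rejected, Accepted

The classifier is using: even length AND contains 'n'.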